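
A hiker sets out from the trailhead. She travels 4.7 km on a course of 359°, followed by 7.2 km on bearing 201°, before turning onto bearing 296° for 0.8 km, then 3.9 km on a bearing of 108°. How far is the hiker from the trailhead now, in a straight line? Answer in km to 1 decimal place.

2.9 km

Leg 1 (359°, 4.7 km): east 4.7 sin 359° = -0.08, north 4.7 cos 359° = 4.70
Leg 2 (201°, 7.2 km): east 7.2 sin 201° = -2.58, north 7.2 cos 201° = -6.72
Leg 3 (296°, 0.8 km): east 0.8 sin 296° = -0.72, north 0.8 cos 296° = 0.35
Leg 4 (108°, 3.9 km): east 3.9 sin 108° = 3.71, north 3.9 cos 108° = -1.21
Net: 0.33 east, -2.88 north. Distance = √((0.33)² + (-2.88)²) = 2.896 km.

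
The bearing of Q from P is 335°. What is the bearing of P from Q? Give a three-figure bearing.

Back-bearing = 335° − 180° = 155°.

155°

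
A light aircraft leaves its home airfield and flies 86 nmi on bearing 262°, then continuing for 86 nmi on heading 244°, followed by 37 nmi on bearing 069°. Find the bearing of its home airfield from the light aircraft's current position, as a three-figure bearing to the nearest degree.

074°

Leg 1 (262°, 86 nmi): east 86 sin 262° = -85.16, north 86 cos 262° = -11.97
Leg 2 (244°, 86 nmi): east 86 sin 244° = -77.30, north 86 cos 244° = -37.70
Leg 3 (069°, 37 nmi): east 37 sin 69° = 34.54, north 37 cos 69° = 13.26
Net displacement: -127.92 east, -36.41 north. Direction back to start is (127.92, 36.41): bearing = atan2(127.92, 36.41) mod 360° = 74.11° ≈ 074°.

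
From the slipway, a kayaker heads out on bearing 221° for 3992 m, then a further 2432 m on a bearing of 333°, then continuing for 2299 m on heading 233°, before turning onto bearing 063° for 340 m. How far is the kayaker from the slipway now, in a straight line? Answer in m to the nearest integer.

5651 m

Leg 1 (221°, 3992 m): east 3992 sin 221° = -2618.99, north 3992 cos 221° = -3012.80
Leg 2 (333°, 2432 m): east 2432 sin 333° = -1104.10, north 2432 cos 333° = 2166.93
Leg 3 (233°, 2299 m): east 2299 sin 233° = -1836.06, north 2299 cos 233° = -1383.57
Leg 4 (063°, 340 m): east 340 sin 63° = 302.94, north 340 cos 63° = 154.36
Net: -5256.21 east, -2075.09 north. Distance = √((-5256.21)² + (-2075.09)²) = 5650.997 m.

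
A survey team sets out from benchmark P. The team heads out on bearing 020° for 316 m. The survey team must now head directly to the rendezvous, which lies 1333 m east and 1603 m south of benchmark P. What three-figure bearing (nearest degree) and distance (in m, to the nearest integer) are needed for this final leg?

Leg 1 (020°, 316 m): east 316 sin 20° = 108.08, north 316 cos 20° = 296.94
Current position: (108.08, 296.94). Target: (1333, -1603). Remaining: Δeast = 1224.92, Δnorth = -1899.94.
Bearing = atan2(1224.92, -1899.94) mod 360° = 147.19°; distance = √((1224.92)² + (-1899.94)²) = 2260.579 m.

147°, 2261 m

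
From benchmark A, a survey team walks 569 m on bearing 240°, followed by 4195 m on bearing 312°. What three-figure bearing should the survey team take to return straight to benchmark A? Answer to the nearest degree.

Leg 1 (240°, 569 m): east 569 sin 240° = -492.77, north 569 cos 240° = -284.50
Leg 2 (312°, 4195 m): east 4195 sin 312° = -3117.49, north 4195 cos 312° = 2807.00
Net displacement: -3610.26 east, 2522.50 north. Direction back to start is (3610.26, -2522.50): bearing = atan2(3610.26, -2522.50) mod 360° = 124.94° ≈ 125°.

125°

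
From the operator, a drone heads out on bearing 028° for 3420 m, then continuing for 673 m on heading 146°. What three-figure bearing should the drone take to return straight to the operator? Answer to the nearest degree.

Leg 1 (028°, 3420 m): east 3420 sin 28° = 1605.59, north 3420 cos 28° = 3019.68
Leg 2 (146°, 673 m): east 673 sin 146° = 376.34, north 673 cos 146° = -557.94
Net displacement: 1981.93 east, 2461.74 north. Direction back to start is (-1981.93, -2461.74): bearing = atan2(-1981.93, -2461.74) mod 360° = 218.84° ≈ 219°.

219°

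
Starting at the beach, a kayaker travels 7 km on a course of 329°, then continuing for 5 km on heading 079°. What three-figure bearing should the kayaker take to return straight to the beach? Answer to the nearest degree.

191°

Leg 1 (329°, 7 km): east 7 sin 329° = -3.61, north 7 cos 329° = 6.00
Leg 2 (079°, 5 km): east 5 sin 79° = 4.91, north 5 cos 79° = 0.95
Net displacement: 1.30 east, 6.95 north. Direction back to start is (-1.30, -6.95): bearing = atan2(-1.30, -6.95) mod 360° = 190.61° ≈ 191°.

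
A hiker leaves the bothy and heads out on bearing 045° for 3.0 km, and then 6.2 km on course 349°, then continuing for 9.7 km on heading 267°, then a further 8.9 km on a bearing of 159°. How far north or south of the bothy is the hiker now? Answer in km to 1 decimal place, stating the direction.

Leg 1 (045°, 3.0 km): east 3.0 sin 45° = 2.12, north 3.0 cos 45° = 2.12
Leg 2 (349°, 6.2 km): east 6.2 sin 349° = -1.18, north 6.2 cos 349° = 6.09
Leg 3 (267°, 9.7 km): east 9.7 sin 267° = -9.69, north 9.7 cos 267° = -0.51
Leg 4 (159°, 8.9 km): east 8.9 sin 159° = 3.19, north 8.9 cos 159° = -8.31
Net north component: -0.61 km.

0.6 km south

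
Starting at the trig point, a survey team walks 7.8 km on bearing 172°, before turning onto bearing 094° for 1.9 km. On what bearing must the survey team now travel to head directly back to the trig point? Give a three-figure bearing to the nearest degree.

Leg 1 (172°, 7.8 km): east 7.8 sin 172° = 1.09, north 7.8 cos 172° = -7.72
Leg 2 (094°, 1.9 km): east 1.9 sin 94° = 1.90, north 1.9 cos 94° = -0.13
Net displacement: 2.98 east, -7.86 north. Direction back to start is (-2.98, 7.86): bearing = atan2(-2.98, 7.86) mod 360° = 339.22° ≈ 339°.

339°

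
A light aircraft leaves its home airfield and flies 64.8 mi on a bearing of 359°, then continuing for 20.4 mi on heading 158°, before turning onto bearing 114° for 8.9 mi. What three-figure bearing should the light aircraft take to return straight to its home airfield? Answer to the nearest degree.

199°

Leg 1 (359°, 64.8 mi): east 64.8 sin 359° = -1.13, north 64.8 cos 359° = 64.79
Leg 2 (158°, 20.4 mi): east 20.4 sin 158° = 7.64, north 20.4 cos 158° = -18.91
Leg 3 (114°, 8.9 mi): east 8.9 sin 114° = 8.13, north 8.9 cos 114° = -3.62
Net displacement: 14.64 east, 42.26 north. Direction back to start is (-14.64, -42.26): bearing = atan2(-14.64, -42.26) mod 360° = 199.11° ≈ 199°.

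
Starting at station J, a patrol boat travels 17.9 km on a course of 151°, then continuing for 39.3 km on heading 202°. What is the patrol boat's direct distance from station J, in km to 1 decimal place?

Leg 1 (151°, 17.9 km): east 17.9 sin 151° = 8.68, north 17.9 cos 151° = -15.66
Leg 2 (202°, 39.3 km): east 39.3 sin 202° = -14.72, north 39.3 cos 202° = -36.44
Net: -6.04 east, -52.09 north. Distance = √((-6.04)² + (-52.09)²) = 52.443 km.

52.4 km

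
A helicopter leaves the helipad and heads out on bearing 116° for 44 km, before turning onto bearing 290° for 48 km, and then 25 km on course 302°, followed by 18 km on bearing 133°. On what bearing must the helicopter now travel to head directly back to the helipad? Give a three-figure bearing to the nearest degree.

Leg 1 (116°, 44 km): east 44 sin 116° = 39.55, north 44 cos 116° = -19.29
Leg 2 (290°, 48 km): east 48 sin 290° = -45.11, north 48 cos 290° = 16.42
Leg 3 (302°, 25 km): east 25 sin 302° = -21.20, north 25 cos 302° = 13.25
Leg 4 (133°, 18 km): east 18 sin 133° = 13.16, north 18 cos 133° = -12.28
Net displacement: -13.60 east, -1.90 north. Direction back to start is (13.60, 1.90): bearing = atan2(13.60, 1.90) mod 360° = 82.05° ≈ 082°.

082°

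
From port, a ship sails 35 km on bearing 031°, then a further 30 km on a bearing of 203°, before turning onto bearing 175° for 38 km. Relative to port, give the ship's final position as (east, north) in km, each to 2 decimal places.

Leg 1 (031°, 35 km): east 35 sin 31° = 18.03, north 35 cos 31° = 30.00
Leg 2 (203°, 30 km): east 30 sin 203° = -11.72, north 30 cos 203° = -27.62
Leg 3 (175°, 38 km): east 38 sin 175° = 3.31, north 38 cos 175° = -37.86
Summing: 9.62 km east, -35.47 km north → (9.62, -35.47).

(9.62, -35.47)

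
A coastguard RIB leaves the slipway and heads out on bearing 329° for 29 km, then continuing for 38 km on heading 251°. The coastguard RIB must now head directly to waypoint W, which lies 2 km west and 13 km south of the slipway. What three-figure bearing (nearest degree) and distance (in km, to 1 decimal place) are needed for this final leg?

118°, 55.1 km

Leg 1 (329°, 29 km): east 29 sin 329° = -14.94, north 29 cos 329° = 24.86
Leg 2 (251°, 38 km): east 38 sin 251° = -35.93, north 38 cos 251° = -12.37
Current position: (-50.87, 12.49). Target: (-2, -13). Remaining: Δeast = 48.87, Δnorth = -25.49.
Bearing = atan2(48.87, -25.49) mod 360° = 117.54°; distance = √((48.87)² + (-25.49)²) = 55.113 km.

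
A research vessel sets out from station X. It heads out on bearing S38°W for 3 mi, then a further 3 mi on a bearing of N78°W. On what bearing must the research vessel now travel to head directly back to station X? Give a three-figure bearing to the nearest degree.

Leg 1 (S38°W, 3 mi): east 3 sin 218° = -1.85, north 3 cos 218° = -2.36
Leg 2 (N78°W, 3 mi): east 3 sin 282° = -2.93, north 3 cos 282° = 0.62
Net displacement: -4.78 east, -1.74 north. Direction back to start is (4.78, 1.74): bearing = atan2(4.78, 1.74) mod 360° = 70.00° ≈ 070°.

070°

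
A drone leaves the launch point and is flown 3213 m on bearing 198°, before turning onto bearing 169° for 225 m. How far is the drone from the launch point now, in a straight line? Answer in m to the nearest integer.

Leg 1 (198°, 3213 m): east 3213 sin 198° = -992.87, north 3213 cos 198° = -3055.74
Leg 2 (169°, 225 m): east 225 sin 169° = 42.93, north 225 cos 169° = -220.87
Net: -949.94 east, -3276.61 north. Distance = √((-949.94)² + (-3276.61)²) = 3411.534 m.

3412 m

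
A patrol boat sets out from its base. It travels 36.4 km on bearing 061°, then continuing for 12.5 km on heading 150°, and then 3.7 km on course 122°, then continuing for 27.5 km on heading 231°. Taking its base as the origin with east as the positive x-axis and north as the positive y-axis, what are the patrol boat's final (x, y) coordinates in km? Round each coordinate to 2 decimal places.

(19.85, -12.45)

Leg 1 (061°, 36.4 km): east 36.4 sin 61° = 31.84, north 36.4 cos 61° = 17.65
Leg 2 (150°, 12.5 km): east 12.5 sin 150° = 6.25, north 12.5 cos 150° = -10.83
Leg 3 (122°, 3.7 km): east 3.7 sin 122° = 3.14, north 3.7 cos 122° = -1.96
Leg 4 (231°, 27.5 km): east 27.5 sin 231° = -21.37, north 27.5 cos 231° = -17.31
Summing: 19.85 km east, -12.45 km north → (19.85, -12.45).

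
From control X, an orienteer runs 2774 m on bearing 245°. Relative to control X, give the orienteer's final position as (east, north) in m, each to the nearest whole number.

Leg 1 (245°, 2774 m): east 2774 sin 245° = -2514.10, north 2774 cos 245° = -1172.34
Summing: -2514.10 m east, -1172.34 m north → (-2514, -1172).

(-2514, -1172)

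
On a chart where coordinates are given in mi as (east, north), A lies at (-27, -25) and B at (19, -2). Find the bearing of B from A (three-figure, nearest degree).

063°

Δeast = 19 − -27 = 46.00; Δnorth = -2 − -25 = 23.00.
Bearing = atan2(Δeast, Δnorth) mod 360° = 63.43° ≈ 063°.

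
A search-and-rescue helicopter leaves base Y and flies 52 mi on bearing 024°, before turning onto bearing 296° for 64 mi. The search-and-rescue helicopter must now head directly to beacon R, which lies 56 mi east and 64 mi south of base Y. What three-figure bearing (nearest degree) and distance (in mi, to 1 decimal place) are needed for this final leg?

147°, 167.4 mi

Leg 1 (024°, 52 mi): east 52 sin 24° = 21.15, north 52 cos 24° = 47.50
Leg 2 (296°, 64 mi): east 64 sin 296° = -57.52, north 64 cos 296° = 28.06
Current position: (-36.37, 75.56). Target: (56, -64). Remaining: Δeast = 92.37, Δnorth = -139.56.
Bearing = atan2(92.37, -139.56) mod 360° = 146.50°; distance = √((92.37)² + (-139.56)²) = 167.361 mi.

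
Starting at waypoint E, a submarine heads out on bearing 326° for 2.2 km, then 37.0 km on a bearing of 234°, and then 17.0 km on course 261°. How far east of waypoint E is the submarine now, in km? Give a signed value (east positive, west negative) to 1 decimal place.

-48.0 km

Leg 1 (326°, 2.2 km): east 2.2 sin 326° = -1.23, north 2.2 cos 326° = 1.82
Leg 2 (234°, 37.0 km): east 37.0 sin 234° = -29.93, north 37.0 cos 234° = -21.75
Leg 3 (261°, 17.0 km): east 17.0 sin 261° = -16.79, north 17.0 cos 261° = -2.66
Net east component: -47.95 km.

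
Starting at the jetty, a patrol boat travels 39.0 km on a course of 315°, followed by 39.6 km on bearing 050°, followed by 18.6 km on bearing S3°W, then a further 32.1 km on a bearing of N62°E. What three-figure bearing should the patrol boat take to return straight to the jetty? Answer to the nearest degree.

211°

Leg 1 (315°, 39.0 km): east 39.0 sin 315° = -27.58, north 39.0 cos 315° = 27.58
Leg 2 (050°, 39.6 km): east 39.6 sin 50° = 30.34, north 39.6 cos 50° = 25.45
Leg 3 (S3°W, 18.6 km): east 18.6 sin 183° = -0.97, north 18.6 cos 183° = -18.57
Leg 4 (N62°E, 32.1 km): east 32.1 sin 62° = 28.34, north 32.1 cos 62° = 15.07
Net displacement: 30.13 east, 49.53 north. Direction back to start is (-30.13, -49.53): bearing = atan2(-30.13, -49.53) mod 360° = 211.31° ≈ 211°.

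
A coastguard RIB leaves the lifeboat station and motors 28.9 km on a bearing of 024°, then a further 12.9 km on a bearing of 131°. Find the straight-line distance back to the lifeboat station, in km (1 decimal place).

28.0 km

Leg 1 (024°, 28.9 km): east 28.9 sin 24° = 11.75, north 28.9 cos 24° = 26.40
Leg 2 (131°, 12.9 km): east 12.9 sin 131° = 9.74, north 12.9 cos 131° = -8.46
Net: 21.49 east, 17.94 north. Distance = √((21.49)² + (17.94)²) = 27.993 km.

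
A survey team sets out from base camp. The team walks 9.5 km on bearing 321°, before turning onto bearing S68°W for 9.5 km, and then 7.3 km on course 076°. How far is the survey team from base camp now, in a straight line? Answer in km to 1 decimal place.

Leg 1 (321°, 9.5 km): east 9.5 sin 321° = -5.98, north 9.5 cos 321° = 7.38
Leg 2 (S68°W, 9.5 km): east 9.5 sin 248° = -8.81, north 9.5 cos 248° = -3.56
Leg 3 (076°, 7.3 km): east 7.3 sin 76° = 7.08, north 7.3 cos 76° = 1.77
Net: -7.70 east, 5.59 north. Distance = √((-7.70)² + (5.59)²) = 9.518 km.

9.5 km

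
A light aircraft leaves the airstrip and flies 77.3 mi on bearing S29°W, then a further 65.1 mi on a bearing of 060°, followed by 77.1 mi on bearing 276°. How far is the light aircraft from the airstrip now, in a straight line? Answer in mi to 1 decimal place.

63.8 mi

Leg 1 (S29°W, 77.3 mi): east 77.3 sin 209° = -37.48, north 77.3 cos 209° = -67.61
Leg 2 (060°, 65.1 mi): east 65.1 sin 60° = 56.38, north 65.1 cos 60° = 32.55
Leg 3 (276°, 77.1 mi): east 77.1 sin 276° = -76.68, north 77.1 cos 276° = 8.06
Net: -57.78 east, -27.00 north. Distance = √((-57.78)² + (-27.00)²) = 63.772 mi.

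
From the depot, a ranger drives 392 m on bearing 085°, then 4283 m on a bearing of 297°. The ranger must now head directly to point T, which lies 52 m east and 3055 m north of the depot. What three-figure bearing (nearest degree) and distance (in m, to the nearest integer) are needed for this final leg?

073°, 3640 m

Leg 1 (085°, 392 m): east 392 sin 85° = 390.51, north 392 cos 85° = 34.17
Leg 2 (297°, 4283 m): east 4283 sin 297° = -3816.18, north 4283 cos 297° = 1944.44
Current position: (-3425.67, 1978.61). Target: (52, 3055). Remaining: Δeast = 3477.67, Δnorth = 1076.39.
Bearing = atan2(3477.67, 1076.39) mod 360° = 72.80°; distance = √((3477.67)² + (1076.39)²) = 3640.444 m.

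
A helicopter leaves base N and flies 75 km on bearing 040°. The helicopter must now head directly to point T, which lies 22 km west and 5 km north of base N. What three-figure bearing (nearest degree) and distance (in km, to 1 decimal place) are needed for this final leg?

233°, 87.6 km

Leg 1 (040°, 75 km): east 75 sin 40° = 48.21, north 75 cos 40° = 57.45
Current position: (48.21, 57.45). Target: (-22, 5). Remaining: Δeast = -70.21, Δnorth = -52.45.
Bearing = atan2(-70.21, -52.45) mod 360° = 233.24°; distance = √((-70.21)² + (-52.45)²) = 87.639 km.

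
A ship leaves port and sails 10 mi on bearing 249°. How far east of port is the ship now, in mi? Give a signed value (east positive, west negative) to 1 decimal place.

Leg 1 (249°, 10 mi): east 10 sin 249° = -9.34, north 10 cos 249° = -3.58
Net east component: -9.34 mi.

-9.3 mi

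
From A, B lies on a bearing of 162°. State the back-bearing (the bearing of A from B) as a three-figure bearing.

342°

Back-bearing = 162° + 180° = 342°.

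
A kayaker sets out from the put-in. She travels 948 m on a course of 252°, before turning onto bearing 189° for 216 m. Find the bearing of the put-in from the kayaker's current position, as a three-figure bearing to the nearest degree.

Leg 1 (252°, 948 m): east 948 sin 252° = -901.60, north 948 cos 252° = -292.95
Leg 2 (189°, 216 m): east 216 sin 189° = -33.79, north 216 cos 189° = -213.34
Net displacement: -935.39 east, -506.29 north. Direction back to start is (935.39, 506.29): bearing = atan2(935.39, 506.29) mod 360° = 61.58° ≈ 062°.

062°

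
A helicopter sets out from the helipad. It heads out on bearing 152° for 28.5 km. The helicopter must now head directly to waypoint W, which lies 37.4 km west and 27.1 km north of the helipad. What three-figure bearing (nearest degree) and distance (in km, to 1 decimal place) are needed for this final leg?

Leg 1 (152°, 28.5 km): east 28.5 sin 152° = 13.38, north 28.5 cos 152° = -25.16
Current position: (13.38, -25.16). Target: (-37.4, 27.1). Remaining: Δeast = -50.78, Δnorth = 52.26.
Bearing = atan2(-50.78, 52.26) mod 360° = 315.83°; distance = √((-50.78)² + (52.26)²) = 72.871 km.

316°, 72.9 km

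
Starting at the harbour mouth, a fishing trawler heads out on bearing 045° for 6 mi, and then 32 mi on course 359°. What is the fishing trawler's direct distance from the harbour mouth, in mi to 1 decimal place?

36.4 mi

Leg 1 (045°, 6 mi): east 6 sin 45° = 4.24, north 6 cos 45° = 4.24
Leg 2 (359°, 32 mi): east 32 sin 359° = -0.56, north 32 cos 359° = 32.00
Net: 3.68 east, 36.24 north. Distance = √((3.68)² + (36.24)²) = 36.425 mi.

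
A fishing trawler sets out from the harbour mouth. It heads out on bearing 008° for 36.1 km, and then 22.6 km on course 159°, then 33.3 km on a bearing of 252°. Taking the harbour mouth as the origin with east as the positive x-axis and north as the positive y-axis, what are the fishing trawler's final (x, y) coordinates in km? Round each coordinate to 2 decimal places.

(-18.55, 4.36)

Leg 1 (008°, 36.1 km): east 36.1 sin 8° = 5.02, north 36.1 cos 8° = 35.75
Leg 2 (159°, 22.6 km): east 22.6 sin 159° = 8.10, north 22.6 cos 159° = -21.10
Leg 3 (252°, 33.3 km): east 33.3 sin 252° = -31.67, north 33.3 cos 252° = -10.29
Summing: -18.55 km east, 4.36 km north → (-18.55, 4.36).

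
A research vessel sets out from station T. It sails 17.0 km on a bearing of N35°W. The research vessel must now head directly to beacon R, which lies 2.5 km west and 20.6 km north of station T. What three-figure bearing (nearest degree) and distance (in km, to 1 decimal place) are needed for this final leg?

Leg 1 (N35°W, 17.0 km): east 17.0 sin 325° = -9.75, north 17.0 cos 325° = 13.93
Current position: (-9.75, 13.93). Target: (-2.5, 20.6). Remaining: Δeast = 7.25, Δnorth = 6.67.
Bearing = atan2(7.25, 6.67) mod 360° = 47.37°; distance = √((7.25)² + (6.67)²) = 9.855 km.

047°, 9.9 km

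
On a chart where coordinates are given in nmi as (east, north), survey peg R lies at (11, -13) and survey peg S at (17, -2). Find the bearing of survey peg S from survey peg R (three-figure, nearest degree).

029°

Δeast = 17 − 11 = 6.00; Δnorth = -2 − -13 = 11.00.
Bearing = atan2(Δeast, Δnorth) mod 360° = 28.61° ≈ 029°.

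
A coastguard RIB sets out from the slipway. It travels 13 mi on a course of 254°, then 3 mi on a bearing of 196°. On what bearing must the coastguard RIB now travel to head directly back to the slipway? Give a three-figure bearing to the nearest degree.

Leg 1 (254°, 13 mi): east 13 sin 254° = -12.50, north 13 cos 254° = -3.58
Leg 2 (196°, 3 mi): east 3 sin 196° = -0.83, north 3 cos 196° = -2.88
Net displacement: -13.32 east, -6.47 north. Direction back to start is (13.32, 6.47): bearing = atan2(13.32, 6.47) mod 360° = 64.11° ≈ 064°.

064°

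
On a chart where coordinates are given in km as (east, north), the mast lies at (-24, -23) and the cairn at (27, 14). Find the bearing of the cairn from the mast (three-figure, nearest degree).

054°

Δeast = 27 − -24 = 51.00; Δnorth = 14 − -23 = 37.00.
Bearing = atan2(Δeast, Δnorth) mod 360° = 54.04° ≈ 054°.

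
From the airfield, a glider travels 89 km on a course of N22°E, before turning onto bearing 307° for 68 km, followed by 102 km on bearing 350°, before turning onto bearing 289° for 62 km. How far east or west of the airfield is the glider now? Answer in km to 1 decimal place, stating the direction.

97.3 km west

Leg 1 (N22°E, 89 km): east 89 sin 22° = 33.34, north 89 cos 22° = 82.52
Leg 2 (307°, 68 km): east 68 sin 307° = -54.31, north 68 cos 307° = 40.92
Leg 3 (350°, 102 km): east 102 sin 350° = -17.71, north 102 cos 350° = 100.45
Leg 4 (289°, 62 km): east 62 sin 289° = -58.62, north 62 cos 289° = 20.19
Net east component: -97.30 km.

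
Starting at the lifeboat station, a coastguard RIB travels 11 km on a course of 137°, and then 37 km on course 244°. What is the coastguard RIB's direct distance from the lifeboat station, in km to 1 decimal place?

35.4 km

Leg 1 (137°, 11 km): east 11 sin 137° = 7.50, north 11 cos 137° = -8.04
Leg 2 (244°, 37 km): east 37 sin 244° = -33.26, north 37 cos 244° = -16.22
Net: -25.75 east, -24.26 north. Distance = √((-25.75)² + (-24.26)²) = 35.384 km.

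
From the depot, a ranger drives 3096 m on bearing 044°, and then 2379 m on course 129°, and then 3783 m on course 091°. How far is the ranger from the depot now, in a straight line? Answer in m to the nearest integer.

7810 m

Leg 1 (044°, 3096 m): east 3096 sin 44° = 2150.66, north 3096 cos 44° = 2227.08
Leg 2 (129°, 2379 m): east 2379 sin 129° = 1848.83, north 2379 cos 129° = -1497.15
Leg 3 (091°, 3783 m): east 3783 sin 91° = 3782.42, north 3783 cos 91° = -66.02
Net: 7781.92 east, 663.90 north. Distance = √((7781.92)² + (663.90)²) = 7810.185 m.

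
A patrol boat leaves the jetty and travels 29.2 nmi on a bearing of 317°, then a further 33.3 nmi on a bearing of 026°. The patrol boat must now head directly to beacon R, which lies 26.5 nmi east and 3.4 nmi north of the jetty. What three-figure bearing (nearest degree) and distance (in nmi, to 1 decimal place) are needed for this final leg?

Leg 1 (317°, 29.2 nmi): east 29.2 sin 317° = -19.91, north 29.2 cos 317° = 21.36
Leg 2 (026°, 33.3 nmi): east 33.3 sin 26° = 14.60, north 33.3 cos 26° = 29.93
Current position: (-5.32, 51.29). Target: (26.5, 3.4). Remaining: Δeast = 31.82, Δnorth = -47.89.
Bearing = atan2(31.82, -47.89) mod 360° = 146.40°; distance = √((31.82)² + (-47.89)²) = 57.492 nmi.

146°, 57.5 nmi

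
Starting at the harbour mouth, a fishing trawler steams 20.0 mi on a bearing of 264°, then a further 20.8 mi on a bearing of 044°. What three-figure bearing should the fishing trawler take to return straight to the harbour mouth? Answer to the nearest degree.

Leg 1 (264°, 20.0 mi): east 20.0 sin 264° = -19.89, north 20.0 cos 264° = -2.09
Leg 2 (044°, 20.8 mi): east 20.8 sin 44° = 14.45, north 20.8 cos 44° = 14.96
Net displacement: -5.44 east, 12.87 north. Direction back to start is (5.44, -12.87): bearing = atan2(5.44, -12.87) mod 360° = 157.08° ≈ 157°.

157°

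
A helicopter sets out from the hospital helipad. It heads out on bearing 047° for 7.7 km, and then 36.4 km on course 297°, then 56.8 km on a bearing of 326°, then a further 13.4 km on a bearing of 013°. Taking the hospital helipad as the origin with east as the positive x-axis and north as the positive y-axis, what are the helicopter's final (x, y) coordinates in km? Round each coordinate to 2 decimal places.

(-55.55, 81.92)

Leg 1 (047°, 7.7 km): east 7.7 sin 47° = 5.63, north 7.7 cos 47° = 5.25
Leg 2 (297°, 36.4 km): east 36.4 sin 297° = -32.43, north 36.4 cos 297° = 16.53
Leg 3 (326°, 56.8 km): east 56.8 sin 326° = -31.76, north 56.8 cos 326° = 47.09
Leg 4 (013°, 13.4 km): east 13.4 sin 13° = 3.01, north 13.4 cos 13° = 13.06
Summing: -55.55 km east, 81.92 km north → (-55.55, 81.92).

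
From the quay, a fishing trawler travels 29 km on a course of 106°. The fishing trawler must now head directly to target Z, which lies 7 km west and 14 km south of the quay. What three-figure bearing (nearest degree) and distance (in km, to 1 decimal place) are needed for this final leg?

Leg 1 (106°, 29 km): east 29 sin 106° = 27.88, north 29 cos 106° = -7.99
Current position: (27.88, -7.99). Target: (-7, -14). Remaining: Δeast = -34.88, Δnorth = -6.01.
Bearing = atan2(-34.88, -6.01) mod 360° = 260.23°; distance = √((-34.88)² + (-6.01)²) = 35.390 km.

260°, 35.4 km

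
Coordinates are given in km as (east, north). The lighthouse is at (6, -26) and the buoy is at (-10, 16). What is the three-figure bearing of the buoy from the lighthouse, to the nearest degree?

Δeast = -10 − 6 = -16.00; Δnorth = 16 − -26 = 42.00.
Bearing = atan2(Δeast, Δnorth) mod 360° = 339.15° ≈ 339°.

339°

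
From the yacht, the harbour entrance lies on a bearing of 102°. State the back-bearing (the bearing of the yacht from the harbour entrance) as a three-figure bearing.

Back-bearing = 102° + 180° = 282°.

282°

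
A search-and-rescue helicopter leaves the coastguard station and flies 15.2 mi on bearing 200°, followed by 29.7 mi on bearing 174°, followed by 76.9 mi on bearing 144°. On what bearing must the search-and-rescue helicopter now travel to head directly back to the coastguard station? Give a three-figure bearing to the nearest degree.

338°

Leg 1 (200°, 15.2 mi): east 15.2 sin 200° = -5.20, north 15.2 cos 200° = -14.28
Leg 2 (174°, 29.7 mi): east 29.7 sin 174° = 3.10, north 29.7 cos 174° = -29.54
Leg 3 (144°, 76.9 mi): east 76.9 sin 144° = 45.20, north 76.9 cos 144° = -62.21
Net displacement: 43.11 east, -106.03 north. Direction back to start is (-43.11, 106.03): bearing = atan2(-43.11, 106.03) mod 360° = 337.88° ≈ 338°.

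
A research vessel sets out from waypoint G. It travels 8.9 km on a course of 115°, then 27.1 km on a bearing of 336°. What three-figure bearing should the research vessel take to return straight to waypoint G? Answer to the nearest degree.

172°

Leg 1 (115°, 8.9 km): east 8.9 sin 115° = 8.07, north 8.9 cos 115° = -3.76
Leg 2 (336°, 27.1 km): east 27.1 sin 336° = -11.02, north 27.1 cos 336° = 24.76
Net displacement: -2.96 east, 21.00 north. Direction back to start is (2.96, -21.00): bearing = atan2(2.96, -21.00) mod 360° = 171.98° ≈ 172°.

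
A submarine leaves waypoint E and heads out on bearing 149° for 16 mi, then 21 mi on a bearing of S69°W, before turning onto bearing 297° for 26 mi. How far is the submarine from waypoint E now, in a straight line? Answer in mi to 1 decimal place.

35.8 mi

Leg 1 (149°, 16 mi): east 16 sin 149° = 8.24, north 16 cos 149° = -13.71
Leg 2 (S69°W, 21 mi): east 21 sin 249° = -19.61, north 21 cos 249° = -7.53
Leg 3 (297°, 26 mi): east 26 sin 297° = -23.17, north 26 cos 297° = 11.80
Net: -34.53 east, -9.44 north. Distance = √((-34.53)² + (-9.44)²) = 35.797 mi.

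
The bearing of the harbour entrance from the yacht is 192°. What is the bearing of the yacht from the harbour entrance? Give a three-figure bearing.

012°

Back-bearing = 192° − 180° = 012°.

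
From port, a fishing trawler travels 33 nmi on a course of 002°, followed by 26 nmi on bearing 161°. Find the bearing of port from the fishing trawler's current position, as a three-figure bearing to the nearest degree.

229°

Leg 1 (002°, 33 nmi): east 33 sin 2° = 1.15, north 33 cos 2° = 32.98
Leg 2 (161°, 26 nmi): east 26 sin 161° = 8.46, north 26 cos 161° = -24.58
Net displacement: 9.62 east, 8.40 north. Direction back to start is (-9.62, -8.40): bearing = atan2(-9.62, -8.40) mod 360° = 228.87° ≈ 229°.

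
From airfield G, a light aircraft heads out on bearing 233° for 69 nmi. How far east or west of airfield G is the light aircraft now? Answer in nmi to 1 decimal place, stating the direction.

Leg 1 (233°, 69 nmi): east 69 sin 233° = -55.11, north 69 cos 233° = -41.53
Net east component: -55.11 nmi.

55.1 nmi west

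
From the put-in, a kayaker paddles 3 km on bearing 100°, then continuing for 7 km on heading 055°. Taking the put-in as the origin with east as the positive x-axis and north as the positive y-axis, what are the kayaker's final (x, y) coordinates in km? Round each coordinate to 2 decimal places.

(8.69, 3.49)

Leg 1 (100°, 3 km): east 3 sin 100° = 2.95, north 3 cos 100° = -0.52
Leg 2 (055°, 7 km): east 7 sin 55° = 5.73, north 7 cos 55° = 4.02
Summing: 8.69 km east, 3.49 km north → (8.69, 3.49).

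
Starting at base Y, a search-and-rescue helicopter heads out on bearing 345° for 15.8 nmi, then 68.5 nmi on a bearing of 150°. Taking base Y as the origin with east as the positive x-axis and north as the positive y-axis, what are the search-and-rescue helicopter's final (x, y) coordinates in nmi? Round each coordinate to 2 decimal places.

(30.16, -44.06)

Leg 1 (345°, 15.8 nmi): east 15.8 sin 345° = -4.09, north 15.8 cos 345° = 15.26
Leg 2 (150°, 68.5 nmi): east 68.5 sin 150° = 34.25, north 68.5 cos 150° = -59.32
Summing: 30.16 nmi east, -44.06 nmi north → (30.16, -44.06).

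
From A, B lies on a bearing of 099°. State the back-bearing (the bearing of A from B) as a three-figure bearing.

279°

Back-bearing = 099° + 180° = 279°.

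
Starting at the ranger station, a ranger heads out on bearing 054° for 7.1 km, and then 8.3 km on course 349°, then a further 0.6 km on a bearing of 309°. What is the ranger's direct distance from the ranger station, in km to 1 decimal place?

Leg 1 (054°, 7.1 km): east 7.1 sin 54° = 5.74, north 7.1 cos 54° = 4.17
Leg 2 (349°, 8.3 km): east 8.3 sin 349° = -1.58, north 8.3 cos 349° = 8.15
Leg 3 (309°, 0.6 km): east 0.6 sin 309° = -0.47, north 0.6 cos 309° = 0.38
Net: 3.69 east, 12.70 north. Distance = √((3.69)² + (12.70)²) = 13.225 km.

13.2 km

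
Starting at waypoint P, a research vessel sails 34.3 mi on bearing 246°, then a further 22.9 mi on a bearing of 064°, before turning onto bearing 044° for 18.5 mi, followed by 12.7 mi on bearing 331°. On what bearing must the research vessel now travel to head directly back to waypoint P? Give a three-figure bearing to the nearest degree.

Leg 1 (246°, 34.3 mi): east 34.3 sin 246° = -31.33, north 34.3 cos 246° = -13.95
Leg 2 (064°, 22.9 mi): east 22.9 sin 64° = 20.58, north 22.9 cos 64° = 10.04
Leg 3 (044°, 18.5 mi): east 18.5 sin 44° = 12.85, north 18.5 cos 44° = 13.31
Leg 4 (331°, 12.7 mi): east 12.7 sin 331° = -6.16, north 12.7 cos 331° = 11.11
Net displacement: -4.06 east, 20.50 north. Direction back to start is (4.06, -20.50): bearing = atan2(4.06, -20.50) mod 360° = 168.80° ≈ 169°.

169°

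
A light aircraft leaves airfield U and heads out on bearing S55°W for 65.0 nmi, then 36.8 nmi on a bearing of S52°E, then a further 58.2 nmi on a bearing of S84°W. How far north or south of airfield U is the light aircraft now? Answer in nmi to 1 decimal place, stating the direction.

Leg 1 (S55°W, 65.0 nmi): east 65.0 sin 235° = -53.24, north 65.0 cos 235° = -37.28
Leg 2 (S52°E, 36.8 nmi): east 36.8 sin 128° = 29.00, north 36.8 cos 128° = -22.66
Leg 3 (S84°W, 58.2 nmi): east 58.2 sin 264° = -57.88, north 58.2 cos 264° = -6.08
Net north component: -66.02 nmi.

66.0 nmi south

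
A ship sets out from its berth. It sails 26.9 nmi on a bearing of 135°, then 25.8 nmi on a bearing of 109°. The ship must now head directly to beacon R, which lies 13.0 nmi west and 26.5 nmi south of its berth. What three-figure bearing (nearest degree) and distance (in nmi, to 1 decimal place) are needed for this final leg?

271°, 56.4 nmi

Leg 1 (135°, 26.9 nmi): east 26.9 sin 135° = 19.02, north 26.9 cos 135° = -19.02
Leg 2 (109°, 25.8 nmi): east 25.8 sin 109° = 24.39, north 25.8 cos 109° = -8.40
Current position: (43.42, -27.42). Target: (-13.0, -26.5). Remaining: Δeast = -56.42, Δnorth = 0.92.
Bearing = atan2(-56.42, 0.92) mod 360° = 270.94°; distance = √((-56.42)² + (0.92)²) = 56.423 nmi.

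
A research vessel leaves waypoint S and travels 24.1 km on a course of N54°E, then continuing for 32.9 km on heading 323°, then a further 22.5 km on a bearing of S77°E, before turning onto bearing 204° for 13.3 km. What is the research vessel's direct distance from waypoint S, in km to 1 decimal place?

28.3 km

Leg 1 (N54°E, 24.1 km): east 24.1 sin 54° = 19.50, north 24.1 cos 54° = 14.17
Leg 2 (323°, 32.9 km): east 32.9 sin 323° = -19.80, north 32.9 cos 323° = 26.28
Leg 3 (S77°E, 22.5 km): east 22.5 sin 103° = 21.92, north 22.5 cos 103° = -5.06
Leg 4 (204°, 13.3 km): east 13.3 sin 204° = -5.41, north 13.3 cos 204° = -12.15
Net: 16.21 east, 23.23 north. Distance = √((16.21)² + (23.23)²) = 28.327 km.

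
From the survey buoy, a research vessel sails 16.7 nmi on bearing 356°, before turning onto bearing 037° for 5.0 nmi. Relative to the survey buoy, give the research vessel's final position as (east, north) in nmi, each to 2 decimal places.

Leg 1 (356°, 16.7 nmi): east 16.7 sin 356° = -1.16, north 16.7 cos 356° = 16.66
Leg 2 (037°, 5.0 nmi): east 5.0 sin 37° = 3.01, north 5.0 cos 37° = 3.99
Summing: 1.84 nmi east, 20.65 nmi north → (1.84, 20.65).

(1.84, 20.65)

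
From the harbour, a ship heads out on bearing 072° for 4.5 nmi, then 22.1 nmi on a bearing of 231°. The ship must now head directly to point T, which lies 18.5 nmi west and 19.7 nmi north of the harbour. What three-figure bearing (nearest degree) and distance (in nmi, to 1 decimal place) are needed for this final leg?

350°, 32.7 nmi

Leg 1 (072°, 4.5 nmi): east 4.5 sin 72° = 4.28, north 4.5 cos 72° = 1.39
Leg 2 (231°, 22.1 nmi): east 22.1 sin 231° = -17.17, north 22.1 cos 231° = -13.91
Current position: (-12.90, -12.52). Target: (-18.5, 19.7). Remaining: Δeast = -5.60, Δnorth = 32.22.
Bearing = atan2(-5.60, 32.22) mod 360° = 350.13°; distance = √((-5.60)² + (32.22)²) = 32.701 nmi.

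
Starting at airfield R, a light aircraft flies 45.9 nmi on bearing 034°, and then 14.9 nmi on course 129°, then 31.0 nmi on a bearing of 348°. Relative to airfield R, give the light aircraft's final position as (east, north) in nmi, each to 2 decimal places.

(30.80, 59.00)

Leg 1 (034°, 45.9 nmi): east 45.9 sin 34° = 25.67, north 45.9 cos 34° = 38.05
Leg 2 (129°, 14.9 nmi): east 14.9 sin 129° = 11.58, north 14.9 cos 129° = -9.38
Leg 3 (348°, 31.0 nmi): east 31.0 sin 348° = -6.45, north 31.0 cos 348° = 30.32
Summing: 30.80 nmi east, 59.00 nmi north → (30.80, 59.00).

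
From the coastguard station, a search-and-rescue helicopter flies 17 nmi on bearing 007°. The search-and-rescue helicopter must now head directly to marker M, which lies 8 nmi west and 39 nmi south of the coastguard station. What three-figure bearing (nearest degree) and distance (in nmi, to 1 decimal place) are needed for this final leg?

190°, 56.8 nmi

Leg 1 (007°, 17 nmi): east 17 sin 7° = 2.07, north 17 cos 7° = 16.87
Current position: (2.07, 16.87). Target: (-8, -39). Remaining: Δeast = -10.07, Δnorth = -55.87.
Bearing = atan2(-10.07, -55.87) mod 360° = 190.22°; distance = √((-10.07)² + (-55.87)²) = 56.774 nmi.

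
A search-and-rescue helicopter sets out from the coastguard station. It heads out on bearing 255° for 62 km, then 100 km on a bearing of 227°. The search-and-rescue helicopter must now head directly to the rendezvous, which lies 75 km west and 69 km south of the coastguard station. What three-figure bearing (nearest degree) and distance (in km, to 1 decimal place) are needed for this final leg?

075°, 60.0 km

Leg 1 (255°, 62 km): east 62 sin 255° = -59.89, north 62 cos 255° = -16.05
Leg 2 (227°, 100 km): east 100 sin 227° = -73.14, north 100 cos 227° = -68.20
Current position: (-133.02, -84.25). Target: (-75, -69). Remaining: Δeast = 58.02, Δnorth = 15.25.
Bearing = atan2(58.02, 15.25) mod 360° = 75.28°; distance = √((58.02)² + (15.25)²) = 59.993 km.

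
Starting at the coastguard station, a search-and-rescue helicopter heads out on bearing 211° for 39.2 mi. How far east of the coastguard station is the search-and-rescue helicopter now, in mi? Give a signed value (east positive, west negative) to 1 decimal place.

-20.2 mi

Leg 1 (211°, 39.2 mi): east 39.2 sin 211° = -20.19, north 39.2 cos 211° = -33.60
Net east component: -20.19 mi.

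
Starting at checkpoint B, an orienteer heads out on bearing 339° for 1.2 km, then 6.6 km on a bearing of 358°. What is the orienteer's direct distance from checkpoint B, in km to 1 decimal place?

7.7 km

Leg 1 (339°, 1.2 km): east 1.2 sin 339° = -0.43, north 1.2 cos 339° = 1.12
Leg 2 (358°, 6.6 km): east 6.6 sin 358° = -0.23, north 6.6 cos 358° = 6.60
Net: -0.66 east, 7.72 north. Distance = √((-0.66)² + (7.72)²) = 7.744 km.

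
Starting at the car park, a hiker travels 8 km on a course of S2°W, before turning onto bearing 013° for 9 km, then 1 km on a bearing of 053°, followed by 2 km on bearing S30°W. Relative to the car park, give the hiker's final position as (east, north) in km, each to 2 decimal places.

Leg 1 (S2°W, 8 km): east 8 sin 182° = -0.28, north 8 cos 182° = -8.00
Leg 2 (013°, 9 km): east 9 sin 13° = 2.02, north 9 cos 13° = 8.77
Leg 3 (053°, 1 km): east 1 sin 53° = 0.80, north 1 cos 53° = 0.60
Leg 4 (S30°W, 2 km): east 2 sin 210° = -1.00, north 2 cos 210° = -1.73
Summing: 1.54 km east, -0.36 km north → (1.54, -0.36).

(1.54, -0.36)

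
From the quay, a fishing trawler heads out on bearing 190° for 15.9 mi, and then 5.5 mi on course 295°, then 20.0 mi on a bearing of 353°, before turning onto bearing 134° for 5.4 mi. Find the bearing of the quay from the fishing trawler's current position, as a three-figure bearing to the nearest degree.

Leg 1 (190°, 15.9 mi): east 15.9 sin 190° = -2.76, north 15.9 cos 190° = -15.66
Leg 2 (295°, 5.5 mi): east 5.5 sin 295° = -4.98, north 5.5 cos 295° = 2.32
Leg 3 (353°, 20.0 mi): east 20.0 sin 353° = -2.44, north 20.0 cos 353° = 19.85
Leg 4 (134°, 5.4 mi): east 5.4 sin 134° = 3.88, north 5.4 cos 134° = -3.75
Net displacement: -6.30 east, 2.77 north. Direction back to start is (6.30, -2.77): bearing = atan2(6.30, -2.77) mod 360° = 113.71° ≈ 114°.

114°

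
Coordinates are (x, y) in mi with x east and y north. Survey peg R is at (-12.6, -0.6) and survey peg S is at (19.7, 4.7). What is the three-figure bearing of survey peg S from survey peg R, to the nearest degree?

081°

Δeast = 19.7 − -12.6 = 32.30; Δnorth = 4.7 − -0.6 = 5.30.
Bearing = atan2(Δeast, Δnorth) mod 360° = 80.68° ≈ 081°.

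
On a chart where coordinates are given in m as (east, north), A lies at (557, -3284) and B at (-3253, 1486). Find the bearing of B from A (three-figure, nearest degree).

Δeast = -3253 − 557 = -3810.00; Δnorth = 1486 − -3284 = 4770.00.
Bearing = atan2(Δeast, Δnorth) mod 360° = 321.38° ≈ 321°.

321°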